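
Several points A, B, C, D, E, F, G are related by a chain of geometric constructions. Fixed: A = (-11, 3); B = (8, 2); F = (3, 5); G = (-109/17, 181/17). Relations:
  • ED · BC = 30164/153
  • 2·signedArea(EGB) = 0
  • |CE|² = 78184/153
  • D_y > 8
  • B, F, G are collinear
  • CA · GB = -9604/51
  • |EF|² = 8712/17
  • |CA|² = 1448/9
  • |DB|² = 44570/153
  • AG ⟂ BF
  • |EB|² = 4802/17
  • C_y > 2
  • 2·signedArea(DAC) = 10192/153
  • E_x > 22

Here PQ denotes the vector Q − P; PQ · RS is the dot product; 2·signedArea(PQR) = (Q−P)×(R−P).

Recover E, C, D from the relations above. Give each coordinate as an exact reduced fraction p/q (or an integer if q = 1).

C = (5/3, 7/3)
D = (-135/17, 413/51)
E = (381/17, -113/17)

1. E_x = 381/17  [line 147/17·x + 245/17·y + -98 = 0 ∩ |EB|² = 4802/17]
2. E_y = -113/17  [line 147/17·x + 245/17·y + -98 = 0 ∩ |EB|² = 4802/17]
   → E = (381/17, -113/17)
3. C_x = 5/3  [line -245/17·x + 147/17·y + 196/51 = 0 ∩ |CA|² = 1448/9]
4. C_y = 7/3  [line -245/17·x + 147/17·y + 196/51 = 0 ∩ |CA|² = 1448/9]
   → C = (5/3, 7/3)
5. D_x = -135/17  [2·signedArea(DAC) = 10192/153 ∩ ED · BC = 30164/153]
6. D_y = 413/51  [2·signedArea(DAC) = 10192/153 ∩ ED · BC = 30164/153]
   → D = (-135/17, 413/51)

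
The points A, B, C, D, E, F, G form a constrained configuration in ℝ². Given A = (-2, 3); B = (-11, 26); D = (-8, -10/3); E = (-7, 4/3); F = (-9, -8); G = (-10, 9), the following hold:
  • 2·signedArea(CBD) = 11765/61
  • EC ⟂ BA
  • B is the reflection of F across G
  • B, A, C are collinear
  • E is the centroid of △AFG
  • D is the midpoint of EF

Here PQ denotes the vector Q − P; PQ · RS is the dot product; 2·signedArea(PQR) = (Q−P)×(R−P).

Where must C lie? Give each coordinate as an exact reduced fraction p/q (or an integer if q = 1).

1. C_x = -128/61  [B, A, C are collinear ∩ EC ⟂ BA]
2. C_y = 595/183  [B, A, C are collinear ∩ EC ⟂ BA]
   → C = (-128/61, 595/183)

C = (-128/61, 595/183)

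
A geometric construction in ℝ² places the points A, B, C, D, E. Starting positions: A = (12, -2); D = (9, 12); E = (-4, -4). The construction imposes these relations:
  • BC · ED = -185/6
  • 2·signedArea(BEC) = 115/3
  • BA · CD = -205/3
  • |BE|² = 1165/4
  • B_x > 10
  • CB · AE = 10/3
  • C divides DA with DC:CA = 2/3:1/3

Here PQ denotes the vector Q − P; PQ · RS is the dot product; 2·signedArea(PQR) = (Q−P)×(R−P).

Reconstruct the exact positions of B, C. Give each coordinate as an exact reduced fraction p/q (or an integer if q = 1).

1. C_x = 11  [C divides DA with DC:CA = 2/3:1/3]
2. C_y = 8/3  [C divides DA with DC:CA = 2/3:1/3]
   → C = (11, 8/3)
3. B_x = 21/2  [BA · CD = -205/3 ∩ CB · AE = 10/3]
4. B_y = 5  [BA · CD = -205/3 ∩ CB · AE = 10/3]
   → B = (21/2, 5)

B = (21/2, 5)
C = (11, 8/3)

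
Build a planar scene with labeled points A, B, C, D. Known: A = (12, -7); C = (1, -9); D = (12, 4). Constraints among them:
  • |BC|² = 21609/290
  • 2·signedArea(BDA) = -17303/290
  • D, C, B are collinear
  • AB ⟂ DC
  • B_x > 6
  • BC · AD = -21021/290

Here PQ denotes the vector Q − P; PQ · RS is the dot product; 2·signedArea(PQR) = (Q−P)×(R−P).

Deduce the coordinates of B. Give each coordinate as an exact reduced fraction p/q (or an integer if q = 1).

B = (1907/290, -699/290)

1. B_x = 1907/290  [D, C, B are collinear ∩ AB ⟂ DC]
2. B_y = -699/290  [D, C, B are collinear ∩ AB ⟂ DC]
   → B = (1907/290, -699/290)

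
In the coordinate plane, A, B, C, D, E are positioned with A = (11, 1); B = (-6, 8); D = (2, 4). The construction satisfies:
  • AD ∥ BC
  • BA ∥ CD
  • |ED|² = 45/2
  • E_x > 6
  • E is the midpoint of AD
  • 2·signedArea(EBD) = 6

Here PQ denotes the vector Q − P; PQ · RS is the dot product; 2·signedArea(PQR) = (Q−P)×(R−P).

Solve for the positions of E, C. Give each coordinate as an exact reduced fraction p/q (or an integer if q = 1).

1. E_x = 13/2  [E is the midpoint of AD]
2. E_y = 5/2  [E is the midpoint of AD]
   → E = (13/2, 5/2)
3. C_x = -15  [BA ∥ CD ∩ AD ∥ BC]
4. C_y = 11  [BA ∥ CD ∩ AD ∥ BC]
   → C = (-15, 11)

C = (-15, 11)
E = (13/2, 5/2)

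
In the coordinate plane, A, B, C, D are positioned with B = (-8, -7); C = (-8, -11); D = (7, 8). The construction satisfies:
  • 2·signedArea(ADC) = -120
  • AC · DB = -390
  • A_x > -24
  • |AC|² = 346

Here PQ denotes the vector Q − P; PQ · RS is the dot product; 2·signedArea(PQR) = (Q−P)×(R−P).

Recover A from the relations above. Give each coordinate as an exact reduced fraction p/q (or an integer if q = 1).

1. A_x = -23  [AC · DB = -390 ∩ 2·signedArea(ADC) = -120]
2. A_y = -22  [AC · DB = -390 ∩ 2·signedArea(ADC) = -120]
   → A = (-23, -22)

A = (-23, -22)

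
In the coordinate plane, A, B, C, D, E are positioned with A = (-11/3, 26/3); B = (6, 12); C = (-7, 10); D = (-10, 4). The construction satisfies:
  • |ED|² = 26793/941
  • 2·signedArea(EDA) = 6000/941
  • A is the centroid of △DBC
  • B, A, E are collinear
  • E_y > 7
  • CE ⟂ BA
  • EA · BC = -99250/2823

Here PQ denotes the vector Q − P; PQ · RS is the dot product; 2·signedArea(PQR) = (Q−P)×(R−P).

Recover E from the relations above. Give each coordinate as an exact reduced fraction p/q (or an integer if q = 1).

E = (-5867/941, 7322/941)

1. E_x = -5867/941  [B, A, E are collinear ∩ CE ⟂ BA]
2. E_y = 7322/941  [B, A, E are collinear ∩ CE ⟂ BA]
   → E = (-5867/941, 7322/941)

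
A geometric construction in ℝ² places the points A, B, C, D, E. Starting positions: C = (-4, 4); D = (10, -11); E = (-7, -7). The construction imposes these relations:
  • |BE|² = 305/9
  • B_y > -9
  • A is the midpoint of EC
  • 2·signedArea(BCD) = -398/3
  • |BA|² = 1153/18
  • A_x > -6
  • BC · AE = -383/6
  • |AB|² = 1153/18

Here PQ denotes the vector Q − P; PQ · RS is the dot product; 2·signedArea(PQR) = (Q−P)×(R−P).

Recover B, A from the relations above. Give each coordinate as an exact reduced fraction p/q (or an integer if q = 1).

A = (-11/2, -3/2)
B = (-4/3, -25/3)

1. A_x = -11/2  [A is the midpoint of EC]
2. A_y = -3/2  [A is the midpoint of EC]
   → A = (-11/2, -3/2)
3. B_x = -4/3  [2·signedArea(BCD) = -398/3 ∩ BC · AE = -383/6]
4. B_y = -25/3  [2·signedArea(BCD) = -398/3 ∩ BC · AE = -383/6]
   → B = (-4/3, -25/3)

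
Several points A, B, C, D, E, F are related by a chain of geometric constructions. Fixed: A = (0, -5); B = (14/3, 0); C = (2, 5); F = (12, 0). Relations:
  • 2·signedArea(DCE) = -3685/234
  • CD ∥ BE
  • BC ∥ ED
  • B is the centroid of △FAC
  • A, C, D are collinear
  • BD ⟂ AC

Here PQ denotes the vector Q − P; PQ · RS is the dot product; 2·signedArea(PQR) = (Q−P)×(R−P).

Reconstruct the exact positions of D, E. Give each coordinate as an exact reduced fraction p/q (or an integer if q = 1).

D = (89/78, 55/78)
E = (99/26, -335/78)

1. D_x = 89/78  [A, C, D are collinear ∩ BD ⟂ AC]
2. D_y = 55/78  [A, C, D are collinear ∩ BD ⟂ AC]
   → D = (89/78, 55/78)
3. E_x = 99/26  [BC ∥ ED ∩ CD ∥ BE]
4. E_y = -335/78  [BC ∥ ED ∩ CD ∥ BE]
   → E = (99/26, -335/78)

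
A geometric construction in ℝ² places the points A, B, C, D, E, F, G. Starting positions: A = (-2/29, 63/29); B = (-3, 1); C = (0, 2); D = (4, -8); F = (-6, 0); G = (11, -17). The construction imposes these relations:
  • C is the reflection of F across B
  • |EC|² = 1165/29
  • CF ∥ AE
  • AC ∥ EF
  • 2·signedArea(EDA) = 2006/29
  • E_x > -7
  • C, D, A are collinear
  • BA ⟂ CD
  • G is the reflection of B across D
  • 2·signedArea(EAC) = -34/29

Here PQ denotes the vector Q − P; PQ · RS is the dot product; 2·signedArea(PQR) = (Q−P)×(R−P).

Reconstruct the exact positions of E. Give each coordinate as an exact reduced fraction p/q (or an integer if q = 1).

1. E_x = -176/29  [AC ∥ EF ∩ CF ∥ AE]
2. E_y = 5/29  [AC ∥ EF ∩ CF ∥ AE]
   → E = (-176/29, 5/29)

E = (-176/29, 5/29)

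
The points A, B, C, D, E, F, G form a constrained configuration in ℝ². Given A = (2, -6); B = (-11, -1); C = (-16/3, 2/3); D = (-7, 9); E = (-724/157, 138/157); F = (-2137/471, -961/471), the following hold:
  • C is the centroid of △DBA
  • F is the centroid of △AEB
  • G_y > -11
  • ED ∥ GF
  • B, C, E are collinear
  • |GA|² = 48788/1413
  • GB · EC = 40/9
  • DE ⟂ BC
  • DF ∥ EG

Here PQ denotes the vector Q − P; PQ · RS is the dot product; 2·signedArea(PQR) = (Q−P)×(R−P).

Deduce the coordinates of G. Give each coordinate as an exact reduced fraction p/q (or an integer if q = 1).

1. G_x = -1012/471  [ED ∥ GF ∩ DF ∥ EG]
2. G_y = -4786/471  [ED ∥ GF ∩ DF ∥ EG]
   → G = (-1012/471, -4786/471)

G = (-1012/471, -4786/471)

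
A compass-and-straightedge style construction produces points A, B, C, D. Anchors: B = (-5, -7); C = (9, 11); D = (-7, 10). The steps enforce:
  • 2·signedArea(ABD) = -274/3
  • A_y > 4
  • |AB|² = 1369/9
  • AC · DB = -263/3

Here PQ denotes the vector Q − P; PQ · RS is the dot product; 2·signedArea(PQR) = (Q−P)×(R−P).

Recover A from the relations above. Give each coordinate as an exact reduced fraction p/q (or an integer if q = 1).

1. A_x = -1  [2·signedArea(ABD) = -274/3 ∩ AC · DB = -263/3]
2. A_y = 14/3  [2·signedArea(ABD) = -274/3 ∩ AC · DB = -263/3]
   → A = (-1, 14/3)

A = (-1, 14/3)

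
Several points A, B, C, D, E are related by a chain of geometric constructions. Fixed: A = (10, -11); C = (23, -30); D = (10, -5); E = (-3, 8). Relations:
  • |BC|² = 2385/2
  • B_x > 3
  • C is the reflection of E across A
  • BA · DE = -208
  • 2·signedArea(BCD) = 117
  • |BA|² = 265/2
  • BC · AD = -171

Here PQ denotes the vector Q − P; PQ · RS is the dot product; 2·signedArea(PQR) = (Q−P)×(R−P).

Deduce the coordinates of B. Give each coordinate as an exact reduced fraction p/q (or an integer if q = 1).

B = (7/2, -3/2)

1. B_x = 7/2  [BA · DE = -208 ∩ 2·signedArea(BCD) = 117]
2. B_y = -3/2  [BA · DE = -208 ∩ 2·signedArea(BCD) = 117]
   → B = (7/2, -3/2)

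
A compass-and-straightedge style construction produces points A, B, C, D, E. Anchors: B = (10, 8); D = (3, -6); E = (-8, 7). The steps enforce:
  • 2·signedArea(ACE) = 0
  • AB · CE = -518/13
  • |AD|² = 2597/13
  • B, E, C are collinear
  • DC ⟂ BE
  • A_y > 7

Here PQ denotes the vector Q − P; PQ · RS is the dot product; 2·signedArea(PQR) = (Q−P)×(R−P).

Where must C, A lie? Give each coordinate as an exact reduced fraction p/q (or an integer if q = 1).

1. C_x = 146/65  [B, E, C are collinear ∩ DC ⟂ BE]
2. C_y = 492/65  [B, E, C are collinear ∩ DC ⟂ BE]
   → C = (146/65, 492/65)
3. A_x = 398/65  [2·signedArea(ACE) = 0 ∩ AB · CE = -518/13]
4. A_y = 506/65  [2·signedArea(ACE) = 0 ∩ AB · CE = -518/13]
   → A = (398/65, 506/65)

A = (398/65, 506/65)
C = (146/65, 492/65)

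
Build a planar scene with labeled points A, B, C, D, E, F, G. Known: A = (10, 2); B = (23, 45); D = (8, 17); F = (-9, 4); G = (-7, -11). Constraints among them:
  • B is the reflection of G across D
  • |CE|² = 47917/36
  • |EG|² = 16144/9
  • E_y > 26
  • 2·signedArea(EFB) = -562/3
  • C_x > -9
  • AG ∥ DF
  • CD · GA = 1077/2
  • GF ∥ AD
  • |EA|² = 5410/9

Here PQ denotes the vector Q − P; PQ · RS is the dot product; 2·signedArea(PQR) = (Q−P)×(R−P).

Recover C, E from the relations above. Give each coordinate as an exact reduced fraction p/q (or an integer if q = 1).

C = (-8, -7/2)
E = (13, 79/3)

1. E_x = 13  [line -41·x + 32·y + -929/3 = 0 ∩ |EG|² = 16144/9]
2. E_y = 79/3  [line -41·x + 32·y + -929/3 = 0 ∩ |EG|² = 16144/9]
   → E = (13, 79/3)
3. C_x = -8  [line -17·x + -13·y + -363/2 = 0 ∩ |CE|² = 47917/36]
4. C_y = -7/2  [line -17·x + -13·y + -363/2 = 0 ∩ |CE|² = 47917/36]
   → C = (-8, -7/2)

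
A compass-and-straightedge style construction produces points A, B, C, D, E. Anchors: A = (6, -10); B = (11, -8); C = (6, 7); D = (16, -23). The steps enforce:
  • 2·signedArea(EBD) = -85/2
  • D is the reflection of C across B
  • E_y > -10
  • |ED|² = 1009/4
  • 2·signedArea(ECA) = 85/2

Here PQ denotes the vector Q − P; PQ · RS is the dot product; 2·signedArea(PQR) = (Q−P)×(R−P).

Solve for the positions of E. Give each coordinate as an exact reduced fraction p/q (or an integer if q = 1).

E = (17/2, -9)

1. E_x = 17/2  [2·signedArea(EBD) = -85/2 ∩ 2·signedArea(ECA) = 85/2]
2. E_y = -9  [2·signedArea(EBD) = -85/2 ∩ 2·signedArea(ECA) = 85/2]
   → E = (17/2, -9)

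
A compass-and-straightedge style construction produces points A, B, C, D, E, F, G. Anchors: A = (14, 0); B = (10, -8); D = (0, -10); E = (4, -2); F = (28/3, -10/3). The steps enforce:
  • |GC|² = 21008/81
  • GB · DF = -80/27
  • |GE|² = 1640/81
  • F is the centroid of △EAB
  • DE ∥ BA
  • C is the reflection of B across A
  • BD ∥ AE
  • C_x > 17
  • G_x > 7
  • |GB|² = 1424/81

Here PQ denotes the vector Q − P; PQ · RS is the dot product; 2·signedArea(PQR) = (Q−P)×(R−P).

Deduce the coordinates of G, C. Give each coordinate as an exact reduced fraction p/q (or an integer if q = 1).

1. G_x = 70/9  [line -28/3·x + -20/3·y + 1160/27 = 0 ∩ |GE|² = 1640/81]
2. G_y = -40/9  [line -28/3·x + -20/3·y + 1160/27 = 0 ∩ |GE|² = 1640/81]
   → G = (70/9, -40/9)
3. C_x = 18  [C is the reflection of B across A]
4. C_y = 8  [C is the reflection of B across A]
   → C = (18, 8)

C = (18, 8)
G = (70/9, -40/9)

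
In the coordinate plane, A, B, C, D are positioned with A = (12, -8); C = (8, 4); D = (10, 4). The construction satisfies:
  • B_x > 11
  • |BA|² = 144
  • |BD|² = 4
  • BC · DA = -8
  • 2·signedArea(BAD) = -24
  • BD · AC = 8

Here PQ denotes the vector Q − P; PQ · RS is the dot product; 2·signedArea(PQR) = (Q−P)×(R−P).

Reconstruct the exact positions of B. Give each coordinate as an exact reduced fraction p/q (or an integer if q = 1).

1. B_x = 12  [BC · DA = -8 ∩ 2·signedArea(BAD) = -24]
2. B_y = 4  [BC · DA = -8 ∩ 2·signedArea(BAD) = -24]
   → B = (12, 4)

B = (12, 4)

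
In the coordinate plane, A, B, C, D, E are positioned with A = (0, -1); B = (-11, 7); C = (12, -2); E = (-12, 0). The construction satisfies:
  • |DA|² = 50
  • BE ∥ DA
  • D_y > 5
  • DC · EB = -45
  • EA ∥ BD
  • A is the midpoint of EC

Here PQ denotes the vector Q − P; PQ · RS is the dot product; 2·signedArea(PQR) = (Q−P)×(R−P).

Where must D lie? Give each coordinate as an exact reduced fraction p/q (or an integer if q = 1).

1. D_x = 1  [BE ∥ DA ∩ EA ∥ BD]
2. D_y = 6  [BE ∥ DA ∩ EA ∥ BD]
   → D = (1, 6)

D = (1, 6)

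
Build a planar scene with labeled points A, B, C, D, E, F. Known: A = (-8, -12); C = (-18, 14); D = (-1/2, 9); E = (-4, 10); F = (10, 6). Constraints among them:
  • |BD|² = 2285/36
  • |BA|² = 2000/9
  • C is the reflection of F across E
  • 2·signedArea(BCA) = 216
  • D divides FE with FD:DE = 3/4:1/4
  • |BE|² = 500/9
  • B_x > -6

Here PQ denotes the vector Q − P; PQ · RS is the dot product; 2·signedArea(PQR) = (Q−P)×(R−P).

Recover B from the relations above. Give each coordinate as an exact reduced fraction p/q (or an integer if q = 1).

B = (-16/3, 8/3)

1. B_x = -16/3  [line 26·x + 10·y + 112 = 0 ∩ |BD|² = 2285/36]
2. B_y = 8/3  [line 26·x + 10·y + 112 = 0 ∩ |BD|² = 2285/36]
   → B = (-16/3, 8/3)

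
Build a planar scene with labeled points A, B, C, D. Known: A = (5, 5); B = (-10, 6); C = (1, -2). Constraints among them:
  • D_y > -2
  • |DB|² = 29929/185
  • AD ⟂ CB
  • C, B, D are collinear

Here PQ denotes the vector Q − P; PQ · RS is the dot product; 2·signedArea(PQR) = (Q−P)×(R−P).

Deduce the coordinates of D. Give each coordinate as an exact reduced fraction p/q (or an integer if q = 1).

1. D_x = 53/185  [C, B, D are collinear ∩ AD ⟂ CB]
2. D_y = -274/185  [C, B, D are collinear ∩ AD ⟂ CB]
   → D = (53/185, -274/185)

D = (53/185, -274/185)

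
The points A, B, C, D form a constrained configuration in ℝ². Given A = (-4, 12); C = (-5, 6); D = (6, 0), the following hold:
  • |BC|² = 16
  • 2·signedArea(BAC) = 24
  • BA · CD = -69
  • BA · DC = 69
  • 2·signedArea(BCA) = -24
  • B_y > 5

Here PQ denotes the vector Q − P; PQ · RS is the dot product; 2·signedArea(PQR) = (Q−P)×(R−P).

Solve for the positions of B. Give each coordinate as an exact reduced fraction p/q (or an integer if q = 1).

B = (-1, 6)

1. B_x = -1  [BA · DC = 69 ∩ 2·signedArea(BCA) = -24]
2. B_y = 6  [BA · DC = 69 ∩ 2·signedArea(BCA) = -24]
   → B = (-1, 6)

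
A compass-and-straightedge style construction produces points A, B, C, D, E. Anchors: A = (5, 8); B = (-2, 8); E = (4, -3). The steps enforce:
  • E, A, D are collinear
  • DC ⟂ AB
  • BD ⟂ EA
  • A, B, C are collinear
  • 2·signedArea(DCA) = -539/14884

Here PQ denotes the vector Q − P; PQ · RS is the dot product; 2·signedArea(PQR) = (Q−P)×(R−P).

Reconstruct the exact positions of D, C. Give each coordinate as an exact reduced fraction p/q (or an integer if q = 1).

1. D_x = 603/122  [E, A, D are collinear ∩ BD ⟂ EA]
2. D_y = 899/122  [E, A, D are collinear ∩ BD ⟂ EA]
   → D = (603/122, 899/122)
3. C_x = 603/122  [A, B, C are collinear ∩ DC ⟂ AB]
4. C_y = 8  [A, B, C are collinear ∩ DC ⟂ AB]
   → C = (603/122, 8)

C = (603/122, 8)
D = (603/122, 899/122)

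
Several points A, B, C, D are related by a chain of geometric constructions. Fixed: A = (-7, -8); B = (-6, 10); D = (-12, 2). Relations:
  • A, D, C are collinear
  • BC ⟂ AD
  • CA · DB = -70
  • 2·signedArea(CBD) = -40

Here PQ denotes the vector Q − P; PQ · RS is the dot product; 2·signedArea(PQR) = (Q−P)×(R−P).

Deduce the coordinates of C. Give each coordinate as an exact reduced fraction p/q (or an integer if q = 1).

1. C_x = -14  [A, D, C are collinear ∩ BC ⟂ AD]
2. C_y = 6  [A, D, C are collinear ∩ BC ⟂ AD]
   → C = (-14, 6)

C = (-14, 6)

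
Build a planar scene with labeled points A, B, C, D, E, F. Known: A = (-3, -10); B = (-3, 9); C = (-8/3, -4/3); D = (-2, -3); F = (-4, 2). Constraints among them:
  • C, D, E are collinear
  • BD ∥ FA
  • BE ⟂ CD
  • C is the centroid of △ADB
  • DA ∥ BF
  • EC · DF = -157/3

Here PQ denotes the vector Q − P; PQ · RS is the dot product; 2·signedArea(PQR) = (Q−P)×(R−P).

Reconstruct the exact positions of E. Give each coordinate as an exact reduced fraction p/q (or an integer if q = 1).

1. E_x = -182/29  [C, D, E are collinear ∩ BE ⟂ CD]
2. E_y = 223/29  [C, D, E are collinear ∩ BE ⟂ CD]
   → E = (-182/29, 223/29)

E = (-182/29, 223/29)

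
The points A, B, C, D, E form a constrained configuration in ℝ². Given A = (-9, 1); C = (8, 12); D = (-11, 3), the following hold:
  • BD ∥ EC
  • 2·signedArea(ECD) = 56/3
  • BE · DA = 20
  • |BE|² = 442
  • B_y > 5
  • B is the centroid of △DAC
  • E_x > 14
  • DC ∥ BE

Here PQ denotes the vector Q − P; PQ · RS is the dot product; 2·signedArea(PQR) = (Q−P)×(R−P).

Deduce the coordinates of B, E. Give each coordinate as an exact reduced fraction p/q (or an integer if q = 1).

B = (-4, 16/3)
E = (15, 43/3)

1. B_x = -4  [B is the centroid of △DAC]
2. B_y = 16/3  [B is the centroid of △DAC]
   → B = (-4, 16/3)
3. E_x = 15  [BD ∥ EC ∩ DC ∥ BE]
4. E_y = 43/3  [BD ∥ EC ∩ DC ∥ BE]
   → E = (15, 43/3)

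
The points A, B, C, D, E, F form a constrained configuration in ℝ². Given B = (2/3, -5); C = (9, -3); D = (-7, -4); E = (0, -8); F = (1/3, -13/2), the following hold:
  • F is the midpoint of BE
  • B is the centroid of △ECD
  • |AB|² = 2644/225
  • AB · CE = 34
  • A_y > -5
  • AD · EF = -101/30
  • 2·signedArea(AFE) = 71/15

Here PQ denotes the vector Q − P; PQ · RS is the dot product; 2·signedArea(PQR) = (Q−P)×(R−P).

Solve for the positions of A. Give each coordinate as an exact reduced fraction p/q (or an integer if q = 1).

A = (4, -21/5)

1. A_x = 4  [AB · CE = 34 ∩ AD · EF = -101/30]
2. A_y = -21/5  [AB · CE = 34 ∩ AD · EF = -101/30]
   → A = (4, -21/5)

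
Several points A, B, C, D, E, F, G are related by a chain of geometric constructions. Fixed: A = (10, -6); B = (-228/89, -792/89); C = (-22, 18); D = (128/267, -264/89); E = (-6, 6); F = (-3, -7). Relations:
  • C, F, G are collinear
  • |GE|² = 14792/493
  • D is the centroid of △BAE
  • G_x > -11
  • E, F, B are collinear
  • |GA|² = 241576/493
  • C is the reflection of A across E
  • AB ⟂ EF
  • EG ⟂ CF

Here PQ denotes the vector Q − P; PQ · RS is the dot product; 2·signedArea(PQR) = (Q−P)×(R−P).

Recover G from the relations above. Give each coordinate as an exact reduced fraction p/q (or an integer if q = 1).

G = (-5108/493, 1324/493)

1. G_x = -5108/493  [C, F, G are collinear ∩ EG ⟂ CF]
2. G_y = 1324/493  [C, F, G are collinear ∩ EG ⟂ CF]
   → G = (-5108/493, 1324/493)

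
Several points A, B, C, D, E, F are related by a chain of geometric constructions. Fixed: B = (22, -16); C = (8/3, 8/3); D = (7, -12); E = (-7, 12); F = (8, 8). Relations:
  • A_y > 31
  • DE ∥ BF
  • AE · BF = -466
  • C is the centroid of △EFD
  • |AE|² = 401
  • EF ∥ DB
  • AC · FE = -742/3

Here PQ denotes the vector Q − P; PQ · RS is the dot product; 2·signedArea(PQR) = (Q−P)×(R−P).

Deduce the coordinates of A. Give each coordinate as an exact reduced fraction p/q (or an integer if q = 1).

1. A_x = -6  [AE · BF = -466 ∩ AC · FE = -742/3]
2. A_y = 32  [AE · BF = -466 ∩ AC · FE = -742/3]
   → A = (-6, 32)

A = (-6, 32)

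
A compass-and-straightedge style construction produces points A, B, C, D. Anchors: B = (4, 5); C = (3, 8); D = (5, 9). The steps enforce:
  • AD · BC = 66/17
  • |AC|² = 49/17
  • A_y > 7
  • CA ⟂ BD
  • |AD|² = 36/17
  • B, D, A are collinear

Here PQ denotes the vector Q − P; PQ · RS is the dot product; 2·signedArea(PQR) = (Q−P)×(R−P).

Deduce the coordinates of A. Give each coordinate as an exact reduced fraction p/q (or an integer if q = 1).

1. A_x = 79/17  [B, D, A are collinear ∩ CA ⟂ BD]
2. A_y = 129/17  [B, D, A are collinear ∩ CA ⟂ BD]
   → A = (79/17, 129/17)

A = (79/17, 129/17)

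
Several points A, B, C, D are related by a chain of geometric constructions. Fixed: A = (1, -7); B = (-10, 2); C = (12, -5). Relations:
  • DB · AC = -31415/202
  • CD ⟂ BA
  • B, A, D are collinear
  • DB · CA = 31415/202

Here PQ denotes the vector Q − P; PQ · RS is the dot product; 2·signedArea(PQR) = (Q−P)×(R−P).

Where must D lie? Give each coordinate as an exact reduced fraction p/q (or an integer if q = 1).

D = (1335/202, -2341/202)

1. D_x = 1335/202  [B, A, D are collinear ∩ CD ⟂ BA]
2. D_y = -2341/202  [B, A, D are collinear ∩ CD ⟂ BA]
   → D = (1335/202, -2341/202)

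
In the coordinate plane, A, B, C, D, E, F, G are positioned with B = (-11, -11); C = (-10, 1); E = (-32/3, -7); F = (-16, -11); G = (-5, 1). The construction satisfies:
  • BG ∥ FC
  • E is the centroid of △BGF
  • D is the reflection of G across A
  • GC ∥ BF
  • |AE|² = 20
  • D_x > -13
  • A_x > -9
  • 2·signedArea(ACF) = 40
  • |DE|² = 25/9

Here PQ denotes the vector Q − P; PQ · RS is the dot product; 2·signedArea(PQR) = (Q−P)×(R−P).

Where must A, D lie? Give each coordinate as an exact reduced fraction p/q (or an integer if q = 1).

1. A_x = -26/3  [line 12·x + -6·y + 86 = 0 ∩ |AE|² = 20]
2. A_y = -3  [line 12·x + -6·y + 86 = 0 ∩ |AE|² = 20]
   → A = (-26/3, -3)
3. D_x = -37/3  [D is the reflection of G across A]
4. D_y = -7  [D is the reflection of G across A]
   → D = (-37/3, -7)

A = (-26/3, -3)
D = (-37/3, -7)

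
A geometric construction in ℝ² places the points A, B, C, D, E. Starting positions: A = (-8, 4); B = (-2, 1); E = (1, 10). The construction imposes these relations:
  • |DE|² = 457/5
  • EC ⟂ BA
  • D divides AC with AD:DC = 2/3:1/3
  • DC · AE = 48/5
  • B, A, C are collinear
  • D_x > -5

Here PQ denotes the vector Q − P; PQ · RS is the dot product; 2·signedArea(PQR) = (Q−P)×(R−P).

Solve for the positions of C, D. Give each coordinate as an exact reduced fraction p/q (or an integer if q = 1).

C = (-16/5, 8/5)
D = (-24/5, 12/5)

1. C_x = -16/5  [B, A, C are collinear ∩ EC ⟂ BA]
2. C_y = 8/5  [B, A, C are collinear ∩ EC ⟂ BA]
   → C = (-16/5, 8/5)
3. D_x = -24/5  [D divides AC with AD:DC = 2/3:1/3]
4. D_y = 12/5  [D divides AC with AD:DC = 2/3:1/3]
   → D = (-24/5, 12/5)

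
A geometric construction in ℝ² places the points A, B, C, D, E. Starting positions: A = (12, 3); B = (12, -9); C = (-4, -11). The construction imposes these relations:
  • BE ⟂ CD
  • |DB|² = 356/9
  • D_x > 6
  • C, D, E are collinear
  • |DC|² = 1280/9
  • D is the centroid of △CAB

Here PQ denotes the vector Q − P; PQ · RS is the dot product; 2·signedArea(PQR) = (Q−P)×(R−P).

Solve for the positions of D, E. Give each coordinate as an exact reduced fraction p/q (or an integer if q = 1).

D = (20/3, -17/3)
E = (48/5, -21/5)

1. D_x = 20/3  [D is the centroid of △CAB]
2. D_y = -17/3  [D is the centroid of △CAB]
   → D = (20/3, -17/3)
3. E_x = 48/5  [C, D, E are collinear ∩ BE ⟂ CD]
4. E_y = -21/5  [C, D, E are collinear ∩ BE ⟂ CD]
   → E = (48/5, -21/5)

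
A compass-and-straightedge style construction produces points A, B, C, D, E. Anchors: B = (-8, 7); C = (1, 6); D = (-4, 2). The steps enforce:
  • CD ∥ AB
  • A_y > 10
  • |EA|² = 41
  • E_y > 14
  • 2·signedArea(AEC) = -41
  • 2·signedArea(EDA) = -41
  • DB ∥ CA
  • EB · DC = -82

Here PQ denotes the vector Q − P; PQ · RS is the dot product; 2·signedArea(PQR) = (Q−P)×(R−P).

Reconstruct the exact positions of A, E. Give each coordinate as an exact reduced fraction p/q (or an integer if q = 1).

1. A_x = -3  [CD ∥ AB ∩ DB ∥ CA]
2. A_y = 11  [CD ∥ AB ∩ DB ∥ CA]
   → A = (-3, 11)
3. E_x = 2  [2·signedArea(EDA) = -41 ∩ 2·signedArea(AEC) = -41]
4. E_y = 15  [2·signedArea(EDA) = -41 ∩ 2·signedArea(AEC) = -41]
   → E = (2, 15)

A = (-3, 11)
E = (2, 15)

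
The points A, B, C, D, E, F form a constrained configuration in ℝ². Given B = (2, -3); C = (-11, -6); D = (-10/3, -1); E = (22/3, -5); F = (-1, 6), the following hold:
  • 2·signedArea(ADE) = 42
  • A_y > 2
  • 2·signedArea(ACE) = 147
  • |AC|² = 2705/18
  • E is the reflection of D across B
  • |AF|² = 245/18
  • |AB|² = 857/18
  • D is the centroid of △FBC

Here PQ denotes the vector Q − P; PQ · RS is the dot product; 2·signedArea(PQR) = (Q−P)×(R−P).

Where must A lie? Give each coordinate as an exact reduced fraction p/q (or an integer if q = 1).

1. A_x = -13/6  [2·signedArea(ADE) = 42 ∩ 2·signedArea(ACE) = 147]
2. A_y = 5/2  [2·signedArea(ADE) = 42 ∩ 2·signedArea(ACE) = 147]
   → A = (-13/6, 5/2)

A = (-13/6, 5/2)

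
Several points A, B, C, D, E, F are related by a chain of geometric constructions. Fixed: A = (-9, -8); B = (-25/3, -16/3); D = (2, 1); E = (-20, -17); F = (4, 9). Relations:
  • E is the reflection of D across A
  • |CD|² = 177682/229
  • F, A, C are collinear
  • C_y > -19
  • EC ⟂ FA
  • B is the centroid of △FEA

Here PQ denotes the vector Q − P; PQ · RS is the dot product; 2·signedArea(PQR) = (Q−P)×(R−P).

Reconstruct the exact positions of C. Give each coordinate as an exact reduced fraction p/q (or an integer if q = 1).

C = (-3985/229, -4348/229)

1. C_x = -3985/229  [F, A, C are collinear ∩ EC ⟂ FA]
2. C_y = -4348/229  [F, A, C are collinear ∩ EC ⟂ FA]
   → C = (-3985/229, -4348/229)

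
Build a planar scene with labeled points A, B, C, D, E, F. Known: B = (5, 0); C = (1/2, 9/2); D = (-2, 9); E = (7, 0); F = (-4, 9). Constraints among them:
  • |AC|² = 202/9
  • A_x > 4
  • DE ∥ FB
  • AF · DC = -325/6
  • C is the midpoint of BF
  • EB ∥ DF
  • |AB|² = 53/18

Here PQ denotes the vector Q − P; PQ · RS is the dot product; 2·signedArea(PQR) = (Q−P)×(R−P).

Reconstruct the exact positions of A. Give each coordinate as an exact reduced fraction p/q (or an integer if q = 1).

A = (25/6, 3/2)

1. A_x = 25/6  [line -5/2·x + 9/2·y + 11/3 = 0 ∩ |AC|² = 202/9]
2. A_y = 3/2  [line -5/2·x + 9/2·y + 11/3 = 0 ∩ |AC|² = 202/9]
   → A = (25/6, 3/2)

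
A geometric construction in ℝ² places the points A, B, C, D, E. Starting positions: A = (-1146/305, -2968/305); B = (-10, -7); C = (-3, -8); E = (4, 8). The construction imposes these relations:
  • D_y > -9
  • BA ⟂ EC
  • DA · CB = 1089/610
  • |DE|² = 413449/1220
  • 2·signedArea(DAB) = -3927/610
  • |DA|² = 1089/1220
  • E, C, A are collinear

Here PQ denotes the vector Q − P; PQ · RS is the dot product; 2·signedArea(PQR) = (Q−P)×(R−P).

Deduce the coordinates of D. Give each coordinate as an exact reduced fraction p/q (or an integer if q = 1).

1. D_x = -2061/610  [2·signedArea(DAB) = -3927/610 ∩ DA · CB = 1089/610]
2. D_y = -2704/305  [2·signedArea(DAB) = -3927/610 ∩ DA · CB = 1089/610]
   → D = (-2061/610, -2704/305)

D = (-2061/610, -2704/305)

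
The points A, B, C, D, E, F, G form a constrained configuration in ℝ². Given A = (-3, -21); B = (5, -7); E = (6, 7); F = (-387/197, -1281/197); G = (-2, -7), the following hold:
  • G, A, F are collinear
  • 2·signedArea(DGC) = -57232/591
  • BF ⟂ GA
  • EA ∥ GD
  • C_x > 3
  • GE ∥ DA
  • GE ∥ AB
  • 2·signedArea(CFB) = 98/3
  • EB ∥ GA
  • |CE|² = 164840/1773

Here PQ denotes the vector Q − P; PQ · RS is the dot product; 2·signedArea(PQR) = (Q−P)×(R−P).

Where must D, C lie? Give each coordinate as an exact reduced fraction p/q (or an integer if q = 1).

C = (1780/591, -427/197)
D = (-11, -35)

1. D_x = -11  [GE ∥ DA ∩ EA ∥ GD]
2. D_y = -35  [GE ∥ DA ∩ EA ∥ GD]
   → D = (-11, -35)
3. C_x = 1780/591  [2·signedArea(CFB) = 98/3 ∩ 2·signedArea(DGC) = -57232/591]
4. C_y = -427/197  [2·signedArea(CFB) = 98/3 ∩ 2·signedArea(DGC) = -57232/591]
   → C = (1780/591, -427/197)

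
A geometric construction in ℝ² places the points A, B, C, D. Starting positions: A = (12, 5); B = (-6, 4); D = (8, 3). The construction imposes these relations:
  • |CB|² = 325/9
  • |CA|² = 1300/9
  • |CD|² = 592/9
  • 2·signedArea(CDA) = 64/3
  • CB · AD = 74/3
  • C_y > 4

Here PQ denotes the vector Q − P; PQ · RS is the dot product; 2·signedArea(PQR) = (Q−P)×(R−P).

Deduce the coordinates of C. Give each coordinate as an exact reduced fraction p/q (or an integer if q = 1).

1. C_x = 0  [2·signedArea(CDA) = 64/3 ∩ CB · AD = 74/3]
2. C_y = 13/3  [2·signedArea(CDA) = 64/3 ∩ CB · AD = 74/3]
   → C = (0, 13/3)

C = (0, 13/3)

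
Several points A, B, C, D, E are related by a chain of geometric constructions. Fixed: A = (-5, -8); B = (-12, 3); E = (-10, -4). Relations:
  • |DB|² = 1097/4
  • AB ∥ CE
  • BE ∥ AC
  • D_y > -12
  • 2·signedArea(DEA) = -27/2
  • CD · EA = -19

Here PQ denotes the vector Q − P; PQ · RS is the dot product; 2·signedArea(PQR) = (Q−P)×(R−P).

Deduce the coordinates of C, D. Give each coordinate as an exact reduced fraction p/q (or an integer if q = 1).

C = (-3, -15)
D = (-4, -23/2)

1. C_x = -3  [AB ∥ CE ∩ BE ∥ AC]
2. C_y = -15  [AB ∥ CE ∩ BE ∥ AC]
   → C = (-3, -15)
3. D_x = -4  [2·signedArea(DEA) = -27/2 ∩ CD · EA = -19]
4. D_y = -23/2  [2·signedArea(DEA) = -27/2 ∩ CD · EA = -19]
   → D = (-4, -23/2)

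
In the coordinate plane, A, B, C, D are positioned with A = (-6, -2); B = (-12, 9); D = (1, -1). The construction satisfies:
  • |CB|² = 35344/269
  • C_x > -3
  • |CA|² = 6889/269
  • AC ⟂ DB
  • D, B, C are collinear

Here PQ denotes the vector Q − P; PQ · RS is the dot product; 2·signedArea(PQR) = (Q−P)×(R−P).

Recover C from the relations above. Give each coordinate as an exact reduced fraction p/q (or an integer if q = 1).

C = (-784/269, 541/269)

1. C_x = -784/269  [D, B, C are collinear ∩ AC ⟂ DB]
2. C_y = 541/269  [D, B, C are collinear ∩ AC ⟂ DB]
   → C = (-784/269, 541/269)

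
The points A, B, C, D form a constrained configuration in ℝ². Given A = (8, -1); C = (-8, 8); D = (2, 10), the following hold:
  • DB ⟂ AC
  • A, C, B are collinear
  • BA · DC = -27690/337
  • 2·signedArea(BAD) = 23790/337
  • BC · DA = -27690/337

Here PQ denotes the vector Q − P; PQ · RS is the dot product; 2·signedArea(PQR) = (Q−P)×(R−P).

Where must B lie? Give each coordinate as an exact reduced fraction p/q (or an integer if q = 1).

B = (-424/337, 1418/337)

1. B_x = -424/337  [A, C, B are collinear ∩ DB ⟂ AC]
2. B_y = 1418/337  [A, C, B are collinear ∩ DB ⟂ AC]
   → B = (-424/337, 1418/337)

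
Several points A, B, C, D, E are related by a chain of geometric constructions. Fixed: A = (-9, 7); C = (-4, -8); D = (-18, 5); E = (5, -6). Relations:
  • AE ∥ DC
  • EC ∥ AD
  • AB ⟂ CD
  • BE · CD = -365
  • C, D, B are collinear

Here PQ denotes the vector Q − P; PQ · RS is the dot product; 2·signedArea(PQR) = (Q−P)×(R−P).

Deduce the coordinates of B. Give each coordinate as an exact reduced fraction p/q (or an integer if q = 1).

B = (-1034/73, 105/73)

1. B_x = -1034/73  [C, D, B are collinear ∩ AB ⟂ CD]
2. B_y = 105/73  [C, D, B are collinear ∩ AB ⟂ CD]
   → B = (-1034/73, 105/73)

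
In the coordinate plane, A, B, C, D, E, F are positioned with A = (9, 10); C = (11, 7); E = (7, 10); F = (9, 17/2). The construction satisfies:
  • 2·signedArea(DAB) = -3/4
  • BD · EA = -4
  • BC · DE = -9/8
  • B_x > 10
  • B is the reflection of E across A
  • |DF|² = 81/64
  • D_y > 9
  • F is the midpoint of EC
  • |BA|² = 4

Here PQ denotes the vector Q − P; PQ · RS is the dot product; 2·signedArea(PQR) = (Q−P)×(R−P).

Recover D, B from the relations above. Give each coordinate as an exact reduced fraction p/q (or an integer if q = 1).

1. B_x = 11  [B is the reflection of E across A]
2. B_y = 10  [B is the reflection of E across A]
   → B = (11, 10)
3. D_x = 9  [2·signedArea(DAB) = -3/4 ∩ BD · EA = -4]
4. D_y = 77/8  [2·signedArea(DAB) = -3/4 ∩ BD · EA = -4]
   → D = (9, 77/8)

B = (11, 10)
D = (9, 77/8)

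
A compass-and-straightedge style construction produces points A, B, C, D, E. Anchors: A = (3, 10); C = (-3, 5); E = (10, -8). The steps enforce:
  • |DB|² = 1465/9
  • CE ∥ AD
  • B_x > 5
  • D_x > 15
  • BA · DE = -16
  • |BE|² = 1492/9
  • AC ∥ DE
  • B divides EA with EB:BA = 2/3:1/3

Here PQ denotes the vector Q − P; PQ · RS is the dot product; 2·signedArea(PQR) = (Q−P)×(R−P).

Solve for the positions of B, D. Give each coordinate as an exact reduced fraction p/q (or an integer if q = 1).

B = (16/3, 4)
D = (16, -3)

1. B_x = 16/3  [B divides EA with EB:BA = 2/3:1/3]
2. B_y = 4  [B divides EA with EB:BA = 2/3:1/3]
   → B = (16/3, 4)
3. D_x = 16  [AC ∥ DE ∩ CE ∥ AD]
4. D_y = -3  [AC ∥ DE ∩ CE ∥ AD]
   → D = (16, -3)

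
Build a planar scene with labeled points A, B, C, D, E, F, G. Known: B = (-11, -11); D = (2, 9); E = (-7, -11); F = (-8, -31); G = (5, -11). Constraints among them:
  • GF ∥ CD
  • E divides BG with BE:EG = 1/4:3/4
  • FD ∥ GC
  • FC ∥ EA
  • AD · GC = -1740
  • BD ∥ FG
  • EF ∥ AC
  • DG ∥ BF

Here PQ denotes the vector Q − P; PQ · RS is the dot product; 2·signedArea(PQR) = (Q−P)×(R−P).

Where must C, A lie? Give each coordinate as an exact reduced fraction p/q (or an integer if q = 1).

1. C_x = 15  [GF ∥ CD ∩ FD ∥ GC]
2. C_y = 29  [GF ∥ CD ∩ FD ∥ GC]
   → C = (15, 29)
3. A_x = 16  [EF ∥ AC ∩ FC ∥ EA]
4. A_y = 49  [EF ∥ AC ∩ FC ∥ EA]
   → A = (16, 49)

A = (16, 49)
C = (15, 29)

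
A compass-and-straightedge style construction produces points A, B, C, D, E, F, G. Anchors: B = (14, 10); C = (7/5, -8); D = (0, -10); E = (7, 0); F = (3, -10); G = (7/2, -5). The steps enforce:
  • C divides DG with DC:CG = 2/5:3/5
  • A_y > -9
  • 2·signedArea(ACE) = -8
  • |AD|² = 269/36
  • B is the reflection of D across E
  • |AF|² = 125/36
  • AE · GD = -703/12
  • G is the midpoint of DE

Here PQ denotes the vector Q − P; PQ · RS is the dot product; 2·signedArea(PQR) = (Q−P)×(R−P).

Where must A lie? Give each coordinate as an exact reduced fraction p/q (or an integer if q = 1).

A = (13/6, -25/3)

1. A_x = 13/6  [AE · GD = -703/12 ∩ 2·signedArea(ACE) = -8]
2. A_y = -25/3  [AE · GD = -703/12 ∩ 2·signedArea(ACE) = -8]
   → A = (13/6, -25/3)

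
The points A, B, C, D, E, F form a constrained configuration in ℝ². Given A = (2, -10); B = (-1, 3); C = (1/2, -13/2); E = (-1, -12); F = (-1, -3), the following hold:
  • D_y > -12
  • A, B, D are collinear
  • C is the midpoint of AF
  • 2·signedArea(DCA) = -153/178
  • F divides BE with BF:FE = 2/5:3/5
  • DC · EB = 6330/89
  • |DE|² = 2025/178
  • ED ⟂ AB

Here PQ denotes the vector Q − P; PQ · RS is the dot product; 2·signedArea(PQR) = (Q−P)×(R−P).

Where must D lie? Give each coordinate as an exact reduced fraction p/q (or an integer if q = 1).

D = (407/178, -2001/178)

1. D_x = 407/178  [A, B, D are collinear ∩ ED ⟂ AB]
2. D_y = -2001/178  [A, B, D are collinear ∩ ED ⟂ AB]
   → D = (407/178, -2001/178)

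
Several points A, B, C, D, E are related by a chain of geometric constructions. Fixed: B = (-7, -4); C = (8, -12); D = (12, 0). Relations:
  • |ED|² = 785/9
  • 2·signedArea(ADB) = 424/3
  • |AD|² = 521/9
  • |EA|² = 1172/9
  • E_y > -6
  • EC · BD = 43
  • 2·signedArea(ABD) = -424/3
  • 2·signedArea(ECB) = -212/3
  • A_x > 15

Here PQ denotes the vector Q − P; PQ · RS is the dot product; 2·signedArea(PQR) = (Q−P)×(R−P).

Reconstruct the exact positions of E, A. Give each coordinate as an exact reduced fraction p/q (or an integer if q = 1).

1. E_x = 13/3  [EC · BD = 43 ∩ 2·signedArea(ECB) = -212/3]
2. E_y = -16/3  [EC · BD = 43 ∩ 2·signedArea(ECB) = -212/3]
   → E = (13/3, -16/3)
3. A_x = 47/3  [line 4·x + -19·y + -568/3 = 0 ∩ |AD|² = 521/9]
4. A_y = -20/3  [line 4·x + -19·y + -568/3 = 0 ∩ |AD|² = 521/9]
   → A = (47/3, -20/3)

A = (47/3, -20/3)
E = (13/3, -16/3)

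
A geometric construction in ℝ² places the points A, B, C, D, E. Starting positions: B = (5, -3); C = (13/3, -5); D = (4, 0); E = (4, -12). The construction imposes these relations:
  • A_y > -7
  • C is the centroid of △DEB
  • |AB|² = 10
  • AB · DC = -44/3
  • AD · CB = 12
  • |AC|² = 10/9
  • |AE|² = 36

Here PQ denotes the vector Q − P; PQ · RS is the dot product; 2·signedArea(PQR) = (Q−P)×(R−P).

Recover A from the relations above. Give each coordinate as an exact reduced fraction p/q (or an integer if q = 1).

A = (4, -6)

1. A_x = 4  [AD · CB = 12 ∩ AB · DC = -44/3]
2. A_y = -6  [AD · CB = 12 ∩ AB · DC = -44/3]
   → A = (4, -6)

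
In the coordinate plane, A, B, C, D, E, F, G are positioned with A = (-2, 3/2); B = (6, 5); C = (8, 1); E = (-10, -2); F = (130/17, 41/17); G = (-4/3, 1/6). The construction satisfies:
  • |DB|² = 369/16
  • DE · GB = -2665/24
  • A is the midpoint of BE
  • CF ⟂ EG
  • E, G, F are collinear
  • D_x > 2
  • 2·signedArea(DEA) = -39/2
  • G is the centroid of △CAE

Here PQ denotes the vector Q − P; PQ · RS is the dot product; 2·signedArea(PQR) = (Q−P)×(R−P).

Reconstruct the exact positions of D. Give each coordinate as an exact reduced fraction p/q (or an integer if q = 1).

D = (3, 5/4)

1. D_x = 3  [2·signedArea(DEA) = -39/2 ∩ DE · GB = -2665/24]
2. D_y = 5/4  [2·signedArea(DEA) = -39/2 ∩ DE · GB = -2665/24]
   → D = (3, 5/4)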